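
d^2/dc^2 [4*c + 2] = 0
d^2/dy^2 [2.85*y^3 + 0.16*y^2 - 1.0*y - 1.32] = 17.1*y + 0.32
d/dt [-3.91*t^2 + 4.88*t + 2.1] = 4.88 - 7.82*t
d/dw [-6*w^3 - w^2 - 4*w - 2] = -18*w^2 - 2*w - 4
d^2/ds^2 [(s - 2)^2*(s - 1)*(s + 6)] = 12*s^2 + 6*s - 44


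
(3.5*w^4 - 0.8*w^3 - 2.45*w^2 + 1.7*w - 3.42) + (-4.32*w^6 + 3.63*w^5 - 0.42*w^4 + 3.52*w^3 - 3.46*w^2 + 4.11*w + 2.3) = -4.32*w^6 + 3.63*w^5 + 3.08*w^4 + 2.72*w^3 - 5.91*w^2 + 5.81*w - 1.12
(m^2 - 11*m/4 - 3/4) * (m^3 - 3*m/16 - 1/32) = m^5 - 11*m^4/4 - 15*m^3/16 + 31*m^2/64 + 29*m/128 + 3/128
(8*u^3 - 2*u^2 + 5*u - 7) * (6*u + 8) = 48*u^4 + 52*u^3 + 14*u^2 - 2*u - 56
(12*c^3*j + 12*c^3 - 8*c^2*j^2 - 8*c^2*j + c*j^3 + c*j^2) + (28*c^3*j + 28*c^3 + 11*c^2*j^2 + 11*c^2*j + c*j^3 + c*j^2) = 40*c^3*j + 40*c^3 + 3*c^2*j^2 + 3*c^2*j + 2*c*j^3 + 2*c*j^2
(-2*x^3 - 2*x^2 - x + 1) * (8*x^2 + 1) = -16*x^5 - 16*x^4 - 10*x^3 + 6*x^2 - x + 1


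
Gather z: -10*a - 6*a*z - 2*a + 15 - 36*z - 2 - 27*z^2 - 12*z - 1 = -12*a - 27*z^2 + z*(-6*a - 48) + 12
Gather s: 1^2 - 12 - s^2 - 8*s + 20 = -s^2 - 8*s + 9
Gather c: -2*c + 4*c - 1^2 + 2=2*c + 1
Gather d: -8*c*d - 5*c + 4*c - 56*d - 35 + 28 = -c + d*(-8*c - 56) - 7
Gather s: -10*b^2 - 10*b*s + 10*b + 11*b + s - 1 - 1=-10*b^2 + 21*b + s*(1 - 10*b) - 2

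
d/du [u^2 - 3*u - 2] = 2*u - 3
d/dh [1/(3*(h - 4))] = -1/(3*(h - 4)^2)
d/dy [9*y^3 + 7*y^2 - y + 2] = 27*y^2 + 14*y - 1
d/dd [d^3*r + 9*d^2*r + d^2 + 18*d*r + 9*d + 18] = 3*d^2*r + 18*d*r + 2*d + 18*r + 9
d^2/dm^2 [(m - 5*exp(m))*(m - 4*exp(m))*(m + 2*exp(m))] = -7*m^2*exp(m) + 8*m*exp(2*m) - 28*m*exp(m) + 6*m + 360*exp(3*m) + 8*exp(2*m) - 14*exp(m)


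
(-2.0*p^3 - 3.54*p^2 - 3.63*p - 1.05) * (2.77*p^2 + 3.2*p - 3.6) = -5.54*p^5 - 16.2058*p^4 - 14.1831*p^3 - 1.7805*p^2 + 9.708*p + 3.78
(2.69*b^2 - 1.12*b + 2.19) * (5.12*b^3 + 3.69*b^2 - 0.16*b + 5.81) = 13.7728*b^5 + 4.1917*b^4 + 6.6496*b^3 + 23.8892*b^2 - 6.8576*b + 12.7239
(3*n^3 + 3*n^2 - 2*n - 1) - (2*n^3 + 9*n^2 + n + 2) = n^3 - 6*n^2 - 3*n - 3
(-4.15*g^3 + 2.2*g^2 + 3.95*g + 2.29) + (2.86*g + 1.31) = -4.15*g^3 + 2.2*g^2 + 6.81*g + 3.6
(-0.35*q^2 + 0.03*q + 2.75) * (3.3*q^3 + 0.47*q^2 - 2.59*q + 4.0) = -1.155*q^5 - 0.0655*q^4 + 9.9956*q^3 - 0.1852*q^2 - 7.0025*q + 11.0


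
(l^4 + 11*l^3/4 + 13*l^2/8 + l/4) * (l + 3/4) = l^5 + 7*l^4/2 + 59*l^3/16 + 47*l^2/32 + 3*l/16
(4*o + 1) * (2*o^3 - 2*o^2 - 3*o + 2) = 8*o^4 - 6*o^3 - 14*o^2 + 5*o + 2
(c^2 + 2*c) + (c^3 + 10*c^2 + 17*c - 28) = c^3 + 11*c^2 + 19*c - 28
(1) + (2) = 3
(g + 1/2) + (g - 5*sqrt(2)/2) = 2*g - 5*sqrt(2)/2 + 1/2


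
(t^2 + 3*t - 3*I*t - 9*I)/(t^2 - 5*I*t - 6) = (t + 3)/(t - 2*I)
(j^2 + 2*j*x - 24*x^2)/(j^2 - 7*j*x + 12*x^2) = (-j - 6*x)/(-j + 3*x)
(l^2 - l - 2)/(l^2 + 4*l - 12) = (l + 1)/(l + 6)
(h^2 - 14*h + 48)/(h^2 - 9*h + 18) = (h - 8)/(h - 3)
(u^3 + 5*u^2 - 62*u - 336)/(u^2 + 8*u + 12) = (u^2 - u - 56)/(u + 2)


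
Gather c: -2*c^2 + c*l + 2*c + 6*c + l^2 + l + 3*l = -2*c^2 + c*(l + 8) + l^2 + 4*l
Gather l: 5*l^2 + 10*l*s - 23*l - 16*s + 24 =5*l^2 + l*(10*s - 23) - 16*s + 24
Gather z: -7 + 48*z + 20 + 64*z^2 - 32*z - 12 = 64*z^2 + 16*z + 1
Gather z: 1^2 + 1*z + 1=z + 2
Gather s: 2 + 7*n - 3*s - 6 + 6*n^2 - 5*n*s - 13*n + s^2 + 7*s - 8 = 6*n^2 - 6*n + s^2 + s*(4 - 5*n) - 12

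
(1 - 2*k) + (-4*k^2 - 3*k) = -4*k^2 - 5*k + 1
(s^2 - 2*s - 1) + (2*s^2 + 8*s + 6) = 3*s^2 + 6*s + 5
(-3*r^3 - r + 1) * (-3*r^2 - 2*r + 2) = 9*r^5 + 6*r^4 - 3*r^3 - r^2 - 4*r + 2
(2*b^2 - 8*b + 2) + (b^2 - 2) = 3*b^2 - 8*b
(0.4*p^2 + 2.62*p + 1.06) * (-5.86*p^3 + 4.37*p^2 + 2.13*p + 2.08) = -2.344*p^5 - 13.6052*p^4 + 6.0898*p^3 + 11.0448*p^2 + 7.7074*p + 2.2048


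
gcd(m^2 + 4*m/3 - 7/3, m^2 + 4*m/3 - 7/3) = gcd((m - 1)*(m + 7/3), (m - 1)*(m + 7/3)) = m^2 + 4*m/3 - 7/3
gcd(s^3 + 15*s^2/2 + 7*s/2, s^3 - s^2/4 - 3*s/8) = s^2 + s/2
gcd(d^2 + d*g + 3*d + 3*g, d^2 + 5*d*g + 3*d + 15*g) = d + 3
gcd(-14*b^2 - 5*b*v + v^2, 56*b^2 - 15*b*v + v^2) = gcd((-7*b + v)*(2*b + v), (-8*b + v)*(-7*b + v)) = -7*b + v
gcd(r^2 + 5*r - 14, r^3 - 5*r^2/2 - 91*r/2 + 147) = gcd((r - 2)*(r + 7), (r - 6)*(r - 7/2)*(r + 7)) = r + 7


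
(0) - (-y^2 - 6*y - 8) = y^2 + 6*y + 8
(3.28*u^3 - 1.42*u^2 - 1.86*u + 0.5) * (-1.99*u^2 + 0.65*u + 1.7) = -6.5272*u^5 + 4.9578*u^4 + 8.3544*u^3 - 4.618*u^2 - 2.837*u + 0.85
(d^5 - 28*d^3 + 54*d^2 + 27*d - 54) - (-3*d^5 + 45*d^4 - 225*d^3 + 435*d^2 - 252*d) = 4*d^5 - 45*d^4 + 197*d^3 - 381*d^2 + 279*d - 54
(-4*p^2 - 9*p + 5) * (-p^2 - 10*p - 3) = 4*p^4 + 49*p^3 + 97*p^2 - 23*p - 15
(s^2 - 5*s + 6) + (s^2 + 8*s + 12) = 2*s^2 + 3*s + 18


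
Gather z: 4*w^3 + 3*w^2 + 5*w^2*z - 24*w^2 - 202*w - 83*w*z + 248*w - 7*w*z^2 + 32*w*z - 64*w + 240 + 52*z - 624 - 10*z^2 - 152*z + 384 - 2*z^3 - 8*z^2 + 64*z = 4*w^3 - 21*w^2 - 18*w - 2*z^3 + z^2*(-7*w - 18) + z*(5*w^2 - 51*w - 36)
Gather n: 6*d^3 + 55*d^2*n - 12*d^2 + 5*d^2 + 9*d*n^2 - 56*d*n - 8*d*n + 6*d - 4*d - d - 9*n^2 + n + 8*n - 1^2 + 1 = 6*d^3 - 7*d^2 + d + n^2*(9*d - 9) + n*(55*d^2 - 64*d + 9)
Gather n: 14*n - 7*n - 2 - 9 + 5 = 7*n - 6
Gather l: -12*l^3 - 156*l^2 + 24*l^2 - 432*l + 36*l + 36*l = -12*l^3 - 132*l^2 - 360*l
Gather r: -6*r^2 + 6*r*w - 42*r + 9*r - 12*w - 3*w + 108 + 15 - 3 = -6*r^2 + r*(6*w - 33) - 15*w + 120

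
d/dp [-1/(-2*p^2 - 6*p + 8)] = (-p - 3/2)/(p^2 + 3*p - 4)^2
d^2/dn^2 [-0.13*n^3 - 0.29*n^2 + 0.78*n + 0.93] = -0.78*n - 0.58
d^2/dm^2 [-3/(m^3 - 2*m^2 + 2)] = 6*(-m^2*(3*m - 4)^2 + (3*m - 2)*(m^3 - 2*m^2 + 2))/(m^3 - 2*m^2 + 2)^3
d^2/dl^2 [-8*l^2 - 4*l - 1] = -16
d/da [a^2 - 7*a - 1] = 2*a - 7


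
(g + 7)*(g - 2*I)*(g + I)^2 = g^4 + 7*g^3 + 3*g^2 + 21*g + 2*I*g + 14*I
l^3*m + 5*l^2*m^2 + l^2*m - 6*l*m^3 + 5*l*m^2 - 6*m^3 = (l - m)*(l + 6*m)*(l*m + m)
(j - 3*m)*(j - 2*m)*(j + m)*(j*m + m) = j^4*m - 4*j^3*m^2 + j^3*m + j^2*m^3 - 4*j^2*m^2 + 6*j*m^4 + j*m^3 + 6*m^4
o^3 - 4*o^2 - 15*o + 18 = (o - 6)*(o - 1)*(o + 3)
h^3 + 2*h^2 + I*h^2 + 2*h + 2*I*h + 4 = (h + 2)*(h - I)*(h + 2*I)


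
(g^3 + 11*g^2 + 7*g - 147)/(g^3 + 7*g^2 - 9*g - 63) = (g + 7)/(g + 3)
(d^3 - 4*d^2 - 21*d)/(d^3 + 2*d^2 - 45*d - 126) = d/(d + 6)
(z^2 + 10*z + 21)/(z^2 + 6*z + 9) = (z + 7)/(z + 3)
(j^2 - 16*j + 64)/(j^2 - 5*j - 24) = (j - 8)/(j + 3)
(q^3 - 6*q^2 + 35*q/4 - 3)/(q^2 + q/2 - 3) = (q^2 - 9*q/2 + 2)/(q + 2)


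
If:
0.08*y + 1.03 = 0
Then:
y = -12.88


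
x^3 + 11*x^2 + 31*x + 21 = (x + 1)*(x + 3)*(x + 7)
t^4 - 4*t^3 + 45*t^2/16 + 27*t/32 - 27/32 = (t - 3)*(t - 3/4)^2*(t + 1/2)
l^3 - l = l*(l - 1)*(l + 1)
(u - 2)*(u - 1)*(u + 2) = u^3 - u^2 - 4*u + 4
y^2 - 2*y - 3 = (y - 3)*(y + 1)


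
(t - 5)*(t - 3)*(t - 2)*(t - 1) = t^4 - 11*t^3 + 41*t^2 - 61*t + 30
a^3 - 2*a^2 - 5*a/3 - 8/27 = (a - 8/3)*(a + 1/3)^2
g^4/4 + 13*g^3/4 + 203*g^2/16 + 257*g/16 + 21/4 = (g/4 + 1)*(g + 1/2)*(g + 3/2)*(g + 7)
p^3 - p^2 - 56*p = p*(p - 8)*(p + 7)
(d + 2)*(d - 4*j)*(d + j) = d^3 - 3*d^2*j + 2*d^2 - 4*d*j^2 - 6*d*j - 8*j^2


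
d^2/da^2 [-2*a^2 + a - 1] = -4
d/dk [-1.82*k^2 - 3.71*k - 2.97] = -3.64*k - 3.71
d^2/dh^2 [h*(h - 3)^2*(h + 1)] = 12*h^2 - 30*h + 6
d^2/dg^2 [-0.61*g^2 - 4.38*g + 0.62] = -1.22000000000000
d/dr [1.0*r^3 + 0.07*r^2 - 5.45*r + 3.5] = 3.0*r^2 + 0.14*r - 5.45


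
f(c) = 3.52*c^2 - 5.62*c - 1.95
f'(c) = 7.04*c - 5.62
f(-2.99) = 46.32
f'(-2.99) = -26.67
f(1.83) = -0.45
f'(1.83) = 7.26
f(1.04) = -3.99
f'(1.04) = 1.70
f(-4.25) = 85.52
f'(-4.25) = -35.54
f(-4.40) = 90.93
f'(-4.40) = -36.60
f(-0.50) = 1.74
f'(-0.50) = -9.14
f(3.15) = 15.27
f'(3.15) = 16.56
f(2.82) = 10.19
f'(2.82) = 14.23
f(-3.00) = 46.59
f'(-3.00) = -26.74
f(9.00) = 232.59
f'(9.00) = 57.74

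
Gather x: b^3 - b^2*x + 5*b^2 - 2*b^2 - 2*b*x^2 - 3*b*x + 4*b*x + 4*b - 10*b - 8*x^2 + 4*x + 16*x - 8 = b^3 + 3*b^2 - 6*b + x^2*(-2*b - 8) + x*(-b^2 + b + 20) - 8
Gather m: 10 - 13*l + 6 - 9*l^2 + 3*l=-9*l^2 - 10*l + 16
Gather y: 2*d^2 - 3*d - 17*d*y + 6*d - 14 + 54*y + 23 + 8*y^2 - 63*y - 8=2*d^2 + 3*d + 8*y^2 + y*(-17*d - 9) + 1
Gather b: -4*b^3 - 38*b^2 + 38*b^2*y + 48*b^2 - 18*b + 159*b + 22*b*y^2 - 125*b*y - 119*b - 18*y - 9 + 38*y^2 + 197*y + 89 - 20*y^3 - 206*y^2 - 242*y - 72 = -4*b^3 + b^2*(38*y + 10) + b*(22*y^2 - 125*y + 22) - 20*y^3 - 168*y^2 - 63*y + 8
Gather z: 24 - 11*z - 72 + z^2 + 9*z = z^2 - 2*z - 48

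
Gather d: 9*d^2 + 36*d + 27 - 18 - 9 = 9*d^2 + 36*d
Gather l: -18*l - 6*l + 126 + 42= 168 - 24*l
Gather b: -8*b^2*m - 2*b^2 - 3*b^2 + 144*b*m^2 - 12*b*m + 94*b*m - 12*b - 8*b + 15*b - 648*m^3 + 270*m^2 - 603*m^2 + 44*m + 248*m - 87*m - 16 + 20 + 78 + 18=b^2*(-8*m - 5) + b*(144*m^2 + 82*m - 5) - 648*m^3 - 333*m^2 + 205*m + 100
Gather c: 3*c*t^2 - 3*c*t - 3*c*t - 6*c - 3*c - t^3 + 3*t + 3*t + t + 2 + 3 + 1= c*(3*t^2 - 6*t - 9) - t^3 + 7*t + 6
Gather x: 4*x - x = 3*x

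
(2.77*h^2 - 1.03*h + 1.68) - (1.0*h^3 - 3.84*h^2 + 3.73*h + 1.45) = -1.0*h^3 + 6.61*h^2 - 4.76*h + 0.23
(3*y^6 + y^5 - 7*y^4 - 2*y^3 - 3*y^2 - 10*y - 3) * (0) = 0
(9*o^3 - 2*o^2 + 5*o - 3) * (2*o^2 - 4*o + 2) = 18*o^5 - 40*o^4 + 36*o^3 - 30*o^2 + 22*o - 6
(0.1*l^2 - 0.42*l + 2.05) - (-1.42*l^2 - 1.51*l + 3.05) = 1.52*l^2 + 1.09*l - 1.0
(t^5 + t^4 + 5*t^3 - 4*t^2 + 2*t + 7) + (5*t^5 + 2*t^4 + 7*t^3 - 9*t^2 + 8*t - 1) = 6*t^5 + 3*t^4 + 12*t^3 - 13*t^2 + 10*t + 6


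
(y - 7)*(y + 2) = y^2 - 5*y - 14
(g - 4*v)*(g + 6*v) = g^2 + 2*g*v - 24*v^2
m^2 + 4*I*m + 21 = (m - 3*I)*(m + 7*I)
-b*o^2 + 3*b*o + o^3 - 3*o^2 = o*(-b + o)*(o - 3)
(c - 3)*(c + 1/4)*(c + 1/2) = c^3 - 9*c^2/4 - 17*c/8 - 3/8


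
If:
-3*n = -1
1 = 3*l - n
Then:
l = 4/9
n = 1/3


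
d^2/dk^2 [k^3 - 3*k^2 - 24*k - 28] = 6*k - 6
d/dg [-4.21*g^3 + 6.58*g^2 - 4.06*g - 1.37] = -12.63*g^2 + 13.16*g - 4.06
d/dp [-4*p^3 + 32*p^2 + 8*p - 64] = -12*p^2 + 64*p + 8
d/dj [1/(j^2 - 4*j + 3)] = 2*(2 - j)/(j^2 - 4*j + 3)^2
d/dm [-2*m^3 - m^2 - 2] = 2*m*(-3*m - 1)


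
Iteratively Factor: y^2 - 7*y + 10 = (y - 2)*(y - 5)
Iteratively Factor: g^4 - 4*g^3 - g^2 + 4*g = (g - 1)*(g^3 - 3*g^2 - 4*g) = g*(g - 1)*(g^2 - 3*g - 4) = g*(g - 4)*(g - 1)*(g + 1)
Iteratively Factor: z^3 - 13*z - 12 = (z - 4)*(z^2 + 4*z + 3) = (z - 4)*(z + 3)*(z + 1)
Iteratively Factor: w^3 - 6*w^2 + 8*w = (w)*(w^2 - 6*w + 8) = w*(w - 4)*(w - 2)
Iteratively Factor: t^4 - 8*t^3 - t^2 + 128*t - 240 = (t - 3)*(t^3 - 5*t^2 - 16*t + 80) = (t - 5)*(t - 3)*(t^2 - 16) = (t - 5)*(t - 3)*(t + 4)*(t - 4)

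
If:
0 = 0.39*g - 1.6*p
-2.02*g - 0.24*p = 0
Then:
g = 0.00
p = 0.00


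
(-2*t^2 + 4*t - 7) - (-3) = -2*t^2 + 4*t - 4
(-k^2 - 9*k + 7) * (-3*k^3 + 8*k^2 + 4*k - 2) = 3*k^5 + 19*k^4 - 97*k^3 + 22*k^2 + 46*k - 14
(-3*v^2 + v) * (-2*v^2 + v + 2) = 6*v^4 - 5*v^3 - 5*v^2 + 2*v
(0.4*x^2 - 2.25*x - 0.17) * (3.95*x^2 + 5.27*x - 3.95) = 1.58*x^4 - 6.7795*x^3 - 14.109*x^2 + 7.9916*x + 0.6715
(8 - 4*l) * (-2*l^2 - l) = 8*l^3 - 12*l^2 - 8*l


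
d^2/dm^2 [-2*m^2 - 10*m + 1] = -4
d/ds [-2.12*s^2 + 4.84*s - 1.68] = 4.84 - 4.24*s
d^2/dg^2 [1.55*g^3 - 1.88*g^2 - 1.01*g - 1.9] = 9.3*g - 3.76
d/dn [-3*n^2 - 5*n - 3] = -6*n - 5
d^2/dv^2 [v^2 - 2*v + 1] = 2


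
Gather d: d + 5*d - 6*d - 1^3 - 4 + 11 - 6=0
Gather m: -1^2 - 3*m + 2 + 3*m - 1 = 0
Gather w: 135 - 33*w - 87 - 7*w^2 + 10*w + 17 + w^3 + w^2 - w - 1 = w^3 - 6*w^2 - 24*w + 64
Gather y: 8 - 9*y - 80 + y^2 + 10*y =y^2 + y - 72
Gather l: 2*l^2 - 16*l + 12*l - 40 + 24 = 2*l^2 - 4*l - 16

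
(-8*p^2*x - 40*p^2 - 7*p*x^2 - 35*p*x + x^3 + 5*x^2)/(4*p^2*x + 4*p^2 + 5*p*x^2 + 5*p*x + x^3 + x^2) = (-8*p*x - 40*p + x^2 + 5*x)/(4*p*x + 4*p + x^2 + x)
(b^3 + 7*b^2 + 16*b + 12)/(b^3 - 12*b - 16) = (b + 3)/(b - 4)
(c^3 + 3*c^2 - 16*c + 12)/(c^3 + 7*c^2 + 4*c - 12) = (c - 2)/(c + 2)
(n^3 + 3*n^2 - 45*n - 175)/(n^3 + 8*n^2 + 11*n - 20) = (n^2 - 2*n - 35)/(n^2 + 3*n - 4)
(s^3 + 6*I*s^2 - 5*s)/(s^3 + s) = (s + 5*I)/(s - I)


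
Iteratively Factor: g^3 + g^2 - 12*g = (g - 3)*(g^2 + 4*g) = g*(g - 3)*(g + 4)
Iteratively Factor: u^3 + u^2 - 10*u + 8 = (u - 1)*(u^2 + 2*u - 8) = (u - 1)*(u + 4)*(u - 2)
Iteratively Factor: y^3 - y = (y)*(y^2 - 1) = y*(y - 1)*(y + 1)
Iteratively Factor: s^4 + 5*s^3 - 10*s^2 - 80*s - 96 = (s + 3)*(s^3 + 2*s^2 - 16*s - 32) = (s + 3)*(s + 4)*(s^2 - 2*s - 8) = (s - 4)*(s + 3)*(s + 4)*(s + 2)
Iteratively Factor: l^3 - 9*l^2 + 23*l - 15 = (l - 5)*(l^2 - 4*l + 3) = (l - 5)*(l - 3)*(l - 1)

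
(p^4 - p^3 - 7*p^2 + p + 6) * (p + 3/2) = p^5 + p^4/2 - 17*p^3/2 - 19*p^2/2 + 15*p/2 + 9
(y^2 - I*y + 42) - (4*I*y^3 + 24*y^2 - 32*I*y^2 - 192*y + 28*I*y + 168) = -4*I*y^3 - 23*y^2 + 32*I*y^2 + 192*y - 29*I*y - 126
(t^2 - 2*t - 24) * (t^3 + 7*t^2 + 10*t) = t^5 + 5*t^4 - 28*t^3 - 188*t^2 - 240*t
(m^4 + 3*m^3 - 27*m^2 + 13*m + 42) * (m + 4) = m^5 + 7*m^4 - 15*m^3 - 95*m^2 + 94*m + 168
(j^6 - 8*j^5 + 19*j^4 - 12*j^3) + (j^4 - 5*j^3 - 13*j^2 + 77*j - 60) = j^6 - 8*j^5 + 20*j^4 - 17*j^3 - 13*j^2 + 77*j - 60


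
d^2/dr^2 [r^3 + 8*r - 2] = 6*r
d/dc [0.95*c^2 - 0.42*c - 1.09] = 1.9*c - 0.42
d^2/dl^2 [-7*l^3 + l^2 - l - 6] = 2 - 42*l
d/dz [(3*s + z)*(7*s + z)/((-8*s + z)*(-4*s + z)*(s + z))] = (-100*s^4 + 526*s^3*z + 67*s^2*z^2 - 20*s*z^3 - z^4)/(1024*s^6 + 1280*s^5*z - 304*s^4*z^2 - 376*s^3*z^3 + 161*s^2*z^4 - 22*s*z^5 + z^6)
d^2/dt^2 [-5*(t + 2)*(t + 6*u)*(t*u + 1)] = -30*t*u - 60*u^2 - 20*u - 10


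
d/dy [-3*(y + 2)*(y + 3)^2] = 3*(-3*y - 7)*(y + 3)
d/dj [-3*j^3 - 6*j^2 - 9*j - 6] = -9*j^2 - 12*j - 9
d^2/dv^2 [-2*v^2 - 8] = -4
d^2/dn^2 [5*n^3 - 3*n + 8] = 30*n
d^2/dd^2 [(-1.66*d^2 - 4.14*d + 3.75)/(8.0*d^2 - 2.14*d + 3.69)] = (-1.13686837721616e-13*d^4 - 586.7584*d^3 + 1734.0192*d^2 + 348.0768*d - 297.6423)/(512.0*d^6 - 410.88*d^5 + 818.3904*d^4 - 388.837144*d^3 + 377.482572*d^2 - 87.415362*d + 50.243409)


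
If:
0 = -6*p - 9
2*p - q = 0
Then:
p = -3/2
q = -3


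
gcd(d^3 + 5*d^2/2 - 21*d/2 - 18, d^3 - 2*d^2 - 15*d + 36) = d^2 + d - 12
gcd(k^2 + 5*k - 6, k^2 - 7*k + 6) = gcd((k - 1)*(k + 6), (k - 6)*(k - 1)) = k - 1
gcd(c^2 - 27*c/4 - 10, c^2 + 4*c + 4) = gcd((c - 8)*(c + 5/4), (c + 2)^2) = 1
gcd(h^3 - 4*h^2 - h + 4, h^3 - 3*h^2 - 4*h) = h^2 - 3*h - 4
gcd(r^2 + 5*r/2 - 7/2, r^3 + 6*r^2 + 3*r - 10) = r - 1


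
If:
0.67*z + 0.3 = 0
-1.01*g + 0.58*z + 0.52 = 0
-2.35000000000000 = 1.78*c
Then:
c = -1.32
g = 0.26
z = -0.45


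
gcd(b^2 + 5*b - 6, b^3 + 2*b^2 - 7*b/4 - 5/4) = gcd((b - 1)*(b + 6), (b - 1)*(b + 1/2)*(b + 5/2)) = b - 1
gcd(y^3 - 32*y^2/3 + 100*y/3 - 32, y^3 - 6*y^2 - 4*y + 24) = y^2 - 8*y + 12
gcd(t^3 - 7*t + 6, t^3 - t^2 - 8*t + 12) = t^2 + t - 6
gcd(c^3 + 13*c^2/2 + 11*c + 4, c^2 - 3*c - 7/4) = c + 1/2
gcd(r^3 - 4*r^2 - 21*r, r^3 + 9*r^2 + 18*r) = r^2 + 3*r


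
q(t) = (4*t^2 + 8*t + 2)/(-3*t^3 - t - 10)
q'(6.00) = 0.06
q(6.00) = -0.29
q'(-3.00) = -0.00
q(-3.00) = 0.19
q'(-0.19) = -0.65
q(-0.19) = -0.06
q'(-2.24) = -0.10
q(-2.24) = 0.16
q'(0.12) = -0.85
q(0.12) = -0.30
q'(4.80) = 0.10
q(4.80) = -0.38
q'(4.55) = 0.11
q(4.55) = -0.41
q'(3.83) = 0.15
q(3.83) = -0.50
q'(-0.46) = -0.50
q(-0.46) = 0.09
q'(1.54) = 0.15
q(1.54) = -1.06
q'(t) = (8*t + 8)/(-3*t^3 - t - 10) + (9*t^2 + 1)*(4*t^2 + 8*t + 2)/(-3*t^3 - t - 10)^2 = 2*(-4*(t + 1)*(3*t^3 + t + 10) + (9*t^2 + 1)*(2*t^2 + 4*t + 1))/(3*t^3 + t + 10)^2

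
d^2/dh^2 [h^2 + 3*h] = 2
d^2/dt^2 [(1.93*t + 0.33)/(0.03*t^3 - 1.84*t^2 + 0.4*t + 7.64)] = (0.010422*t^5 - 0.635652*t^4 + 12.73064*t^3 + 1.418976*t^2 + 160.875912*t - 2.412544)/(2.7e-5*t^9 - 0.004968*t^8 + 0.305784*t^7 - 6.341356*t^6 + 1.546752*t^5 + 77.264832*t^4 - 28.420976*t^3 - 318.532992*t^2 + 70.04352*t + 445.943744)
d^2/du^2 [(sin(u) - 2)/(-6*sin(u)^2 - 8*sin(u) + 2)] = (9*sin(u)^5 - 84*sin(u)^4 - 72*sin(u)^3 + 56*sin(u)^2 + 119*sin(u) + 68)/(2*(3*sin(u)^2 + 4*sin(u) - 1)^3)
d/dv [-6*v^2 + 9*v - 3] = 9 - 12*v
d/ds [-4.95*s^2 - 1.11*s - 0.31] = -9.9*s - 1.11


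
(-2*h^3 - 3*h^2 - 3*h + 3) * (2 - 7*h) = 14*h^4 + 17*h^3 + 15*h^2 - 27*h + 6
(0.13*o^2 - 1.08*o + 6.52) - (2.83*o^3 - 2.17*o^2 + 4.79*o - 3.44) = -2.83*o^3 + 2.3*o^2 - 5.87*o + 9.96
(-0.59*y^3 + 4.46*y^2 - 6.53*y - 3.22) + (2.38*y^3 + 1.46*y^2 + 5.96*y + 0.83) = 1.79*y^3 + 5.92*y^2 - 0.57*y - 2.39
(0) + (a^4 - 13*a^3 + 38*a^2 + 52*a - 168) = a^4 - 13*a^3 + 38*a^2 + 52*a - 168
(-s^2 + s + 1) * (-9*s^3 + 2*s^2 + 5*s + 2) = 9*s^5 - 11*s^4 - 12*s^3 + 5*s^2 + 7*s + 2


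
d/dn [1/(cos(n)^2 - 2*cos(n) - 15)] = 2*(cos(n) - 1)*sin(n)/(sin(n)^2 + 2*cos(n) + 14)^2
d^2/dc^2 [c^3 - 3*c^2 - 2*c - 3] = 6*c - 6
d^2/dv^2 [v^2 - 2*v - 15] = 2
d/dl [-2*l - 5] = -2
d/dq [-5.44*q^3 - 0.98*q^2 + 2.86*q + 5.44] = -16.32*q^2 - 1.96*q + 2.86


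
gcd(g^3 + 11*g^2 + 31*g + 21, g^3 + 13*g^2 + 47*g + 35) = g^2 + 8*g + 7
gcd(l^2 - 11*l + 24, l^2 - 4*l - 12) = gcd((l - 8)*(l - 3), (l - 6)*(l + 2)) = 1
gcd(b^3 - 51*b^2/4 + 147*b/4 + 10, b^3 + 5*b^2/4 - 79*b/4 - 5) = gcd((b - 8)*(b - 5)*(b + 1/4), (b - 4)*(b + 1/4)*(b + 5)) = b + 1/4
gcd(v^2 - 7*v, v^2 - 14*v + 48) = 1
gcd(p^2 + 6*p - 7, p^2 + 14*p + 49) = p + 7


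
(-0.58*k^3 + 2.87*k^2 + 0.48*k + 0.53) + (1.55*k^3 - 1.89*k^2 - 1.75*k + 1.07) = 0.97*k^3 + 0.98*k^2 - 1.27*k + 1.6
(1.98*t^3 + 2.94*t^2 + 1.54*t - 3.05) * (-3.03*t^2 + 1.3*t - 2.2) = -5.9994*t^5 - 6.3342*t^4 - 5.2002*t^3 + 4.7755*t^2 - 7.353*t + 6.71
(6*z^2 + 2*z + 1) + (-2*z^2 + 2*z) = 4*z^2 + 4*z + 1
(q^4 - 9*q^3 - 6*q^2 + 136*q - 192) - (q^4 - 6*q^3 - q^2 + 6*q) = -3*q^3 - 5*q^2 + 130*q - 192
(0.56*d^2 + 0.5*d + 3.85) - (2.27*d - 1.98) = 0.56*d^2 - 1.77*d + 5.83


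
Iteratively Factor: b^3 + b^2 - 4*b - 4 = (b + 2)*(b^2 - b - 2) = (b - 2)*(b + 2)*(b + 1)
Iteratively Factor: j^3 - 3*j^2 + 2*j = (j - 2)*(j^2 - j) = j*(j - 2)*(j - 1)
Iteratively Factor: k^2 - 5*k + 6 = (k - 3)*(k - 2)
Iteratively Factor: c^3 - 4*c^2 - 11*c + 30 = (c - 2)*(c^2 - 2*c - 15) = (c - 2)*(c + 3)*(c - 5)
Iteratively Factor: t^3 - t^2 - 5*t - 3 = (t + 1)*(t^2 - 2*t - 3) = (t - 3)*(t + 1)*(t + 1)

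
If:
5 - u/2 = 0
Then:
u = 10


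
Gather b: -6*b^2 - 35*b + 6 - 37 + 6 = -6*b^2 - 35*b - 25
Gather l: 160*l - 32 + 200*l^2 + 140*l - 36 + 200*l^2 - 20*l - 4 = 400*l^2 + 280*l - 72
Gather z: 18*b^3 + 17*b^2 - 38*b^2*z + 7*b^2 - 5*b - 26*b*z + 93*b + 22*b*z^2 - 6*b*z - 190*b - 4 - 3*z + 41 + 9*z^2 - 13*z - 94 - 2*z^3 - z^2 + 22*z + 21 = 18*b^3 + 24*b^2 - 102*b - 2*z^3 + z^2*(22*b + 8) + z*(-38*b^2 - 32*b + 6) - 36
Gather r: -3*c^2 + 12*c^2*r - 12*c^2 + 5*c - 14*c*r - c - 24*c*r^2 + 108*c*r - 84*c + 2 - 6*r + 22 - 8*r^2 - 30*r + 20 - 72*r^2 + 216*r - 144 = -15*c^2 - 80*c + r^2*(-24*c - 80) + r*(12*c^2 + 94*c + 180) - 100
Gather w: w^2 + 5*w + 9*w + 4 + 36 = w^2 + 14*w + 40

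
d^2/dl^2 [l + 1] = 0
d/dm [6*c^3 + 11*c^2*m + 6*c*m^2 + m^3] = 11*c^2 + 12*c*m + 3*m^2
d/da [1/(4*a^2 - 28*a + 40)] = (7 - 2*a)/(4*(a^2 - 7*a + 10)^2)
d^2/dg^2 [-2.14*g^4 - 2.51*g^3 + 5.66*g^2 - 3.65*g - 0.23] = -25.68*g^2 - 15.06*g + 11.32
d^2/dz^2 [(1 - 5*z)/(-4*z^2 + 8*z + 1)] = 8*((11 - 15*z)*(-4*z^2 + 8*z + 1) - 16*(z - 1)^2*(5*z - 1))/(-4*z^2 + 8*z + 1)^3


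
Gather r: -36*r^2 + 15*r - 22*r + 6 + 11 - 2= -36*r^2 - 7*r + 15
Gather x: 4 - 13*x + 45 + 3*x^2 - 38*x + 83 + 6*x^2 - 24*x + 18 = 9*x^2 - 75*x + 150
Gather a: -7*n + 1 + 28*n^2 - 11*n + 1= 28*n^2 - 18*n + 2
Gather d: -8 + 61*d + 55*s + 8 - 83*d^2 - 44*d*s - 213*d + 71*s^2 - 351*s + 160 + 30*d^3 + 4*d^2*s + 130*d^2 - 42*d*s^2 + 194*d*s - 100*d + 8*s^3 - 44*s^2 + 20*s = 30*d^3 + d^2*(4*s + 47) + d*(-42*s^2 + 150*s - 252) + 8*s^3 + 27*s^2 - 276*s + 160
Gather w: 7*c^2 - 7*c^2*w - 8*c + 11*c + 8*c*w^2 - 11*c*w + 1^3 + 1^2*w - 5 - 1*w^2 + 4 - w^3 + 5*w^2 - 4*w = 7*c^2 + 3*c - w^3 + w^2*(8*c + 4) + w*(-7*c^2 - 11*c - 3)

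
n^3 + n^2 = n^2*(n + 1)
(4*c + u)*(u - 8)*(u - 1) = 4*c*u^2 - 36*c*u + 32*c + u^3 - 9*u^2 + 8*u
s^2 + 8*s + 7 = (s + 1)*(s + 7)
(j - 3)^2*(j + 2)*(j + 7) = j^4 + 3*j^3 - 31*j^2 - 3*j + 126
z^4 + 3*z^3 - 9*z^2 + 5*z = z*(z - 1)^2*(z + 5)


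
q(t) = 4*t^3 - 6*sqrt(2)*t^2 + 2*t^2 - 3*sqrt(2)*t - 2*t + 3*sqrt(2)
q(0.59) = -0.88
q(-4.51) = -466.45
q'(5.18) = 248.56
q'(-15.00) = 2888.32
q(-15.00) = -14861.31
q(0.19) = 2.85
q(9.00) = 2338.75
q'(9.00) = 849.02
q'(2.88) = 55.93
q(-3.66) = -255.90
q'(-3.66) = 201.98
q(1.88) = -3.84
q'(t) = 12*t^2 - 12*sqrt(2)*t + 4*t - 3*sqrt(2) - 2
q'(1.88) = 11.79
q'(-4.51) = 296.34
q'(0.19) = -8.27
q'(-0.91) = 15.50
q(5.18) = 353.86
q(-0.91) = 1.54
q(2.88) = 28.02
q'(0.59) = -9.72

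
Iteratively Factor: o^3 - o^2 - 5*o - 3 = (o + 1)*(o^2 - 2*o - 3) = (o - 3)*(o + 1)*(o + 1)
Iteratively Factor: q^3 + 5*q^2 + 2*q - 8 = (q + 4)*(q^2 + q - 2) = (q + 2)*(q + 4)*(q - 1)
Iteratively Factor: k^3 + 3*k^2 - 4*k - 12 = (k - 2)*(k^2 + 5*k + 6) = (k - 2)*(k + 3)*(k + 2)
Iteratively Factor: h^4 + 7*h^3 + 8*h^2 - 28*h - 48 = (h + 2)*(h^3 + 5*h^2 - 2*h - 24) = (h + 2)*(h + 4)*(h^2 + h - 6) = (h + 2)*(h + 3)*(h + 4)*(h - 2)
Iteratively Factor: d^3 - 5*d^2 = (d)*(d^2 - 5*d) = d^2*(d - 5)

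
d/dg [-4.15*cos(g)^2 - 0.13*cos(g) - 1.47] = (8.3*cos(g) + 0.13)*sin(g)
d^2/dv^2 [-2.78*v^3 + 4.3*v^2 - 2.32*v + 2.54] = 8.6 - 16.68*v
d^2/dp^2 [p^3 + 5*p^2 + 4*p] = 6*p + 10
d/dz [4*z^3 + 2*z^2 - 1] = 4*z*(3*z + 1)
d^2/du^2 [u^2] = 2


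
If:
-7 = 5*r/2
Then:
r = -14/5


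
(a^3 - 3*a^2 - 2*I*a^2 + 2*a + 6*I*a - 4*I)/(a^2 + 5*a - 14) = (a^2 - a*(1 + 2*I) + 2*I)/(a + 7)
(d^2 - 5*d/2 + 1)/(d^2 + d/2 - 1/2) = (d - 2)/(d + 1)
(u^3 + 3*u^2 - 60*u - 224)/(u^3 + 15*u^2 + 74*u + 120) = (u^2 - u - 56)/(u^2 + 11*u + 30)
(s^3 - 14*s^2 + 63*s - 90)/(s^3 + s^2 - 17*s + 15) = (s^2 - 11*s + 30)/(s^2 + 4*s - 5)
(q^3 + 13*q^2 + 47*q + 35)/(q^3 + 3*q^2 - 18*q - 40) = (q^2 + 8*q + 7)/(q^2 - 2*q - 8)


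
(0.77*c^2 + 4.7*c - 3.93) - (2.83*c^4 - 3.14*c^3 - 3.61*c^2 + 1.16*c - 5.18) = -2.83*c^4 + 3.14*c^3 + 4.38*c^2 + 3.54*c + 1.25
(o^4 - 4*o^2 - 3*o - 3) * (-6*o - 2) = -6*o^5 - 2*o^4 + 24*o^3 + 26*o^2 + 24*o + 6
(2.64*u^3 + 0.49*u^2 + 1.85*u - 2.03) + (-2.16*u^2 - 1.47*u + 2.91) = 2.64*u^3 - 1.67*u^2 + 0.38*u + 0.88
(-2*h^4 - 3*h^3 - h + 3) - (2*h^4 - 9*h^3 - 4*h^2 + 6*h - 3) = -4*h^4 + 6*h^3 + 4*h^2 - 7*h + 6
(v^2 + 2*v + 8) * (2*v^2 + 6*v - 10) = 2*v^4 + 10*v^3 + 18*v^2 + 28*v - 80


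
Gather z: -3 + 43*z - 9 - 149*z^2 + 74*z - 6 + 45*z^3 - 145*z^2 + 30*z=45*z^3 - 294*z^2 + 147*z - 18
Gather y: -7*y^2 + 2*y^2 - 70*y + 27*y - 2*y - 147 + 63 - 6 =-5*y^2 - 45*y - 90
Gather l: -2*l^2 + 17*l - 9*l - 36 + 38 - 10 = -2*l^2 + 8*l - 8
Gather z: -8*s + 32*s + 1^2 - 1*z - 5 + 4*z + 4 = 24*s + 3*z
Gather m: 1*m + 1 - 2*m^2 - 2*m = -2*m^2 - m + 1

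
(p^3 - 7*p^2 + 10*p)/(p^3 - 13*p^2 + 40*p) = (p - 2)/(p - 8)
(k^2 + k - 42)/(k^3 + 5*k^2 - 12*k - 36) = (k^2 + k - 42)/(k^3 + 5*k^2 - 12*k - 36)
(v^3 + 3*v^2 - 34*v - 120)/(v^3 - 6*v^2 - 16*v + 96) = (v + 5)/(v - 4)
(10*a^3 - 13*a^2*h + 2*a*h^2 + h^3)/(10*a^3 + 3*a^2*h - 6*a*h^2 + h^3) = (5*a^2 - 4*a*h - h^2)/(5*a^2 + 4*a*h - h^2)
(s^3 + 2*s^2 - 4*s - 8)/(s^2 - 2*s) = s + 4 + 4/s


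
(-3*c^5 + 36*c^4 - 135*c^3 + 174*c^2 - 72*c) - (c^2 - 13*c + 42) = -3*c^5 + 36*c^4 - 135*c^3 + 173*c^2 - 59*c - 42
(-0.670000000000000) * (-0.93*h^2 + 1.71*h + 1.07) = 0.6231*h^2 - 1.1457*h - 0.7169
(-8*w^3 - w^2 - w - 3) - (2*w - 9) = -8*w^3 - w^2 - 3*w + 6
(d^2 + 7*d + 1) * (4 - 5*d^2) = -5*d^4 - 35*d^3 - d^2 + 28*d + 4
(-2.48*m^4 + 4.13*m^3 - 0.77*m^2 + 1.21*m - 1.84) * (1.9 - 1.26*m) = 3.1248*m^5 - 9.9158*m^4 + 8.8172*m^3 - 2.9876*m^2 + 4.6174*m - 3.496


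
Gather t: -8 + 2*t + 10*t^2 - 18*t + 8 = 10*t^2 - 16*t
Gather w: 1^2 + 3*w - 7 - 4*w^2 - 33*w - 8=-4*w^2 - 30*w - 14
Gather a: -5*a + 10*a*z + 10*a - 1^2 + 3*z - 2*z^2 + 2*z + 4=a*(10*z + 5) - 2*z^2 + 5*z + 3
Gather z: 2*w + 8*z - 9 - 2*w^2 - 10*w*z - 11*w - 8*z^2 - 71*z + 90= -2*w^2 - 9*w - 8*z^2 + z*(-10*w - 63) + 81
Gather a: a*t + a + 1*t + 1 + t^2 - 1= a*(t + 1) + t^2 + t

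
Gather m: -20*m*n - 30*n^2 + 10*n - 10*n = -20*m*n - 30*n^2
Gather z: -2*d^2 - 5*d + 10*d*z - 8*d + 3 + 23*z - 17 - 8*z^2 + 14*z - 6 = -2*d^2 - 13*d - 8*z^2 + z*(10*d + 37) - 20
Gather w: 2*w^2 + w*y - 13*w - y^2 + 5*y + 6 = 2*w^2 + w*(y - 13) - y^2 + 5*y + 6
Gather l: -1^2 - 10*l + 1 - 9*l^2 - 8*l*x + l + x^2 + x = -9*l^2 + l*(-8*x - 9) + x^2 + x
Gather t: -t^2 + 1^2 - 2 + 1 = -t^2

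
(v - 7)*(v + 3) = v^2 - 4*v - 21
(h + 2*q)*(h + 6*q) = h^2 + 8*h*q + 12*q^2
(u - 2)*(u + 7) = u^2 + 5*u - 14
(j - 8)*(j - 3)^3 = j^4 - 17*j^3 + 99*j^2 - 243*j + 216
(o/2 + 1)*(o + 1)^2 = o^3/2 + 2*o^2 + 5*o/2 + 1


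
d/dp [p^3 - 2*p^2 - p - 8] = 3*p^2 - 4*p - 1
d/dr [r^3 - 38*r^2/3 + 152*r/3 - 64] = 3*r^2 - 76*r/3 + 152/3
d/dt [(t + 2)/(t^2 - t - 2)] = (t^2 - t - (t + 2)*(2*t - 1) - 2)/(-t^2 + t + 2)^2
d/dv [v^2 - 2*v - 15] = 2*v - 2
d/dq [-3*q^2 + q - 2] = 1 - 6*q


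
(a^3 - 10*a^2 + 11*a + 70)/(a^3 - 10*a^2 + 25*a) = (a^2 - 5*a - 14)/(a*(a - 5))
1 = 1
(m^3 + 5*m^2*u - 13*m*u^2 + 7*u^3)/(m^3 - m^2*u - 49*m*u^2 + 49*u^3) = (-m + u)/(-m + 7*u)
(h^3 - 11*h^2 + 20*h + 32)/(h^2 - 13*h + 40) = (h^2 - 3*h - 4)/(h - 5)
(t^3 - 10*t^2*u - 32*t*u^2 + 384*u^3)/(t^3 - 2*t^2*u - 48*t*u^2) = (t - 8*u)/t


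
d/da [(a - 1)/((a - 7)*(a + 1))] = (-a^2 + 2*a - 13)/(a^4 - 12*a^3 + 22*a^2 + 84*a + 49)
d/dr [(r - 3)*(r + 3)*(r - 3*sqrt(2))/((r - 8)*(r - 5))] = (r^4 - 26*r^3 + 39*sqrt(2)*r^2 + 129*r^2 - 294*sqrt(2)*r - 360 + 351*sqrt(2))/(r^4 - 26*r^3 + 249*r^2 - 1040*r + 1600)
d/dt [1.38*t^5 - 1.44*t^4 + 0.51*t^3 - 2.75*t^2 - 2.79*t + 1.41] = 6.9*t^4 - 5.76*t^3 + 1.53*t^2 - 5.5*t - 2.79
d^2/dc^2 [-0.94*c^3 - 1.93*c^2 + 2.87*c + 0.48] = -5.64*c - 3.86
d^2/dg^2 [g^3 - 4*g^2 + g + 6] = 6*g - 8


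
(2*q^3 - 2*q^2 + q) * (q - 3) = 2*q^4 - 8*q^3 + 7*q^2 - 3*q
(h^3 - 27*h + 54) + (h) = h^3 - 26*h + 54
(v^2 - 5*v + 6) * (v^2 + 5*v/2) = v^4 - 5*v^3/2 - 13*v^2/2 + 15*v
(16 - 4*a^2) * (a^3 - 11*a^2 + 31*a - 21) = -4*a^5 + 44*a^4 - 108*a^3 - 92*a^2 + 496*a - 336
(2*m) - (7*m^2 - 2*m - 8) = -7*m^2 + 4*m + 8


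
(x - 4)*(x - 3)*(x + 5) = x^3 - 2*x^2 - 23*x + 60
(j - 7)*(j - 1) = j^2 - 8*j + 7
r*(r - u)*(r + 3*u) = r^3 + 2*r^2*u - 3*r*u^2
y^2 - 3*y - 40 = (y - 8)*(y + 5)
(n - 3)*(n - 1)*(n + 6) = n^3 + 2*n^2 - 21*n + 18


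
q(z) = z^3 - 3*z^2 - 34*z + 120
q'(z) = 3*z^2 - 6*z - 34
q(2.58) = 29.48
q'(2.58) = -29.51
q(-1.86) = 166.43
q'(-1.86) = -12.46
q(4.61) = -2.52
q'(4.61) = 2.10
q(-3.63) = 156.06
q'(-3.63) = 27.31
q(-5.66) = 35.01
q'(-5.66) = 96.07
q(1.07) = 81.41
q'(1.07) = -36.99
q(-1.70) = 164.22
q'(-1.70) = -15.13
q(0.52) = 101.65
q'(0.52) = -36.31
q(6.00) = 24.00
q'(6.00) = 38.00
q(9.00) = 300.00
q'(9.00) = 155.00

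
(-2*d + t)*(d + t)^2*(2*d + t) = -4*d^4 - 8*d^3*t - 3*d^2*t^2 + 2*d*t^3 + t^4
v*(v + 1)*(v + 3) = v^3 + 4*v^2 + 3*v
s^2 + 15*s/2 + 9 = (s + 3/2)*(s + 6)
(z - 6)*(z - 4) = z^2 - 10*z + 24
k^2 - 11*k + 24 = (k - 8)*(k - 3)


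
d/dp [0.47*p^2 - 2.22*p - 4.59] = 0.94*p - 2.22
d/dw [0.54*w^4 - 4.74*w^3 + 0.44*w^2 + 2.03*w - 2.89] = 2.16*w^3 - 14.22*w^2 + 0.88*w + 2.03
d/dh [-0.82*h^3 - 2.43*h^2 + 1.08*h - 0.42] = -2.46*h^2 - 4.86*h + 1.08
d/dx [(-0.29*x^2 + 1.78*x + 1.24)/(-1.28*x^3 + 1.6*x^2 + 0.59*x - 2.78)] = (-0.3712*x^4 + 4.5568*x^3 + 1.7425*x^2 - 2.3556*x - 5.68)/(1.6384*x^6 - 4.096*x^5 + 1.0496*x^4 + 9.0048*x^3 - 8.5479*x^2 - 3.2804*x + 7.7284)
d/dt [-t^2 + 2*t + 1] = 2 - 2*t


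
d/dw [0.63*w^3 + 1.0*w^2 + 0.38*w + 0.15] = 1.89*w^2 + 2.0*w + 0.38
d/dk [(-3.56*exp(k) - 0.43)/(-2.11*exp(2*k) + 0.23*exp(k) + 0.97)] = (-(3.56*exp(k) + 0.43)*(4.22*exp(k) - 0.23) + 7.5116*exp(2*k) - 0.8188*exp(k) - 3.4532)*exp(k)/(-2.11*exp(2*k) + 0.23*exp(k) + 0.97)^2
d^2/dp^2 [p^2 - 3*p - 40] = 2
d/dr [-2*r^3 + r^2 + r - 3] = -6*r^2 + 2*r + 1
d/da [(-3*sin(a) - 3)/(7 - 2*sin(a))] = -27*cos(a)/(2*sin(a) - 7)^2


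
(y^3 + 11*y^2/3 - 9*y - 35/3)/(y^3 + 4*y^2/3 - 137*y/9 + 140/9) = 3*(y + 1)/(3*y - 4)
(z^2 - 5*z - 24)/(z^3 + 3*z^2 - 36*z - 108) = (z - 8)/(z^2 - 36)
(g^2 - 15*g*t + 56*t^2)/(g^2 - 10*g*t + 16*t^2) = (-g + 7*t)/(-g + 2*t)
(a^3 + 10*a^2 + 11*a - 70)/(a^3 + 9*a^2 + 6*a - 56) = (a + 5)/(a + 4)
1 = 1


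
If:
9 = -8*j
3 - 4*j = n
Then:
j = -9/8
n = 15/2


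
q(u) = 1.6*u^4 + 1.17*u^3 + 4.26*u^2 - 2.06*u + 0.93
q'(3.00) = 227.89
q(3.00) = 194.28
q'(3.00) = 227.89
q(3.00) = 194.28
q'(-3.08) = -182.00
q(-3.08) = 157.49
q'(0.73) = 8.52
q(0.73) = 2.61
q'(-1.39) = -24.31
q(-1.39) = 14.85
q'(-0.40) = -5.32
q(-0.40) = 2.40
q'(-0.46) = -5.86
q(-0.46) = 2.74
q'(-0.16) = -3.36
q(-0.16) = 1.36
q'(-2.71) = -126.75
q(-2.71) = 100.81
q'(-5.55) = -1035.33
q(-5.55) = 1461.64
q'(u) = 6.4*u^3 + 3.51*u^2 + 8.52*u - 2.06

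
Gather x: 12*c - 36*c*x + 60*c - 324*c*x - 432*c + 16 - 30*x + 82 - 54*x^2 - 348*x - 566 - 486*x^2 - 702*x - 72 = -360*c - 540*x^2 + x*(-360*c - 1080) - 540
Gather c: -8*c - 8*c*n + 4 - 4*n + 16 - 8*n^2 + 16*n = c*(-8*n - 8) - 8*n^2 + 12*n + 20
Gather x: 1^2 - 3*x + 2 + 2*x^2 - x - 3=2*x^2 - 4*x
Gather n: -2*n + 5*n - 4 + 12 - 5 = 3*n + 3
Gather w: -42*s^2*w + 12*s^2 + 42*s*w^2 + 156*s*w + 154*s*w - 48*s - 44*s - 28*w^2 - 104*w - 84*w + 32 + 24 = 12*s^2 - 92*s + w^2*(42*s - 28) + w*(-42*s^2 + 310*s - 188) + 56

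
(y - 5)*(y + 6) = y^2 + y - 30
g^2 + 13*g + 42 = (g + 6)*(g + 7)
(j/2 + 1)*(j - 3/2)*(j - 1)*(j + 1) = j^4/2 + j^3/4 - 2*j^2 - j/4 + 3/2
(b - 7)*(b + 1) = b^2 - 6*b - 7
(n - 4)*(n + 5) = n^2 + n - 20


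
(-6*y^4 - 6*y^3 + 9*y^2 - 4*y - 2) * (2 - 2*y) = 12*y^5 - 30*y^3 + 26*y^2 - 4*y - 4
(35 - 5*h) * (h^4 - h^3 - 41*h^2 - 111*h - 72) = -5*h^5 + 40*h^4 + 170*h^3 - 880*h^2 - 3525*h - 2520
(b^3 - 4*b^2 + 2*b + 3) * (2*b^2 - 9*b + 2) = 2*b^5 - 17*b^4 + 42*b^3 - 20*b^2 - 23*b + 6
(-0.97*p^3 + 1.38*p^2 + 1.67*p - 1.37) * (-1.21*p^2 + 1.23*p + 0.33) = 1.1737*p^5 - 2.8629*p^4 - 0.6434*p^3 + 4.1672*p^2 - 1.134*p - 0.4521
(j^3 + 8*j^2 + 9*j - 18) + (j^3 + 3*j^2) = 2*j^3 + 11*j^2 + 9*j - 18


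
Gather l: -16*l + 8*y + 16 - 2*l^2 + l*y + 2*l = -2*l^2 + l*(y - 14) + 8*y + 16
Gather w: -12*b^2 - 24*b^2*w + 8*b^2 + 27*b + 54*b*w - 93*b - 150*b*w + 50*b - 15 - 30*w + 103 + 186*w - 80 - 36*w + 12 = -4*b^2 - 16*b + w*(-24*b^2 - 96*b + 120) + 20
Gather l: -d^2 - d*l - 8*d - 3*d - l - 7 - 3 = -d^2 - 11*d + l*(-d - 1) - 10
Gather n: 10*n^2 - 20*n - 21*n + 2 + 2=10*n^2 - 41*n + 4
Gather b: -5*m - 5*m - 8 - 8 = -10*m - 16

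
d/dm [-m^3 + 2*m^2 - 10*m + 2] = -3*m^2 + 4*m - 10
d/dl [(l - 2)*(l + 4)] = 2*l + 2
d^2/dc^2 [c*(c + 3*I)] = 2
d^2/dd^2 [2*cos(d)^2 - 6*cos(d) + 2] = 6*cos(d) - 4*cos(2*d)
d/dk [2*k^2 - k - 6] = 4*k - 1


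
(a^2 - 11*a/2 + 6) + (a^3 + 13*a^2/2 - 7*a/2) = a^3 + 15*a^2/2 - 9*a + 6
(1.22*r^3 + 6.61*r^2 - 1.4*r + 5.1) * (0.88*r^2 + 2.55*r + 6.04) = 1.0736*r^5 + 8.9278*r^4 + 22.9923*r^3 + 40.8424*r^2 + 4.549*r + 30.804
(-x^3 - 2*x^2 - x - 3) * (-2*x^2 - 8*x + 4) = 2*x^5 + 12*x^4 + 14*x^3 + 6*x^2 + 20*x - 12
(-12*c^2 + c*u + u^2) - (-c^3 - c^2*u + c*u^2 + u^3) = c^3 + c^2*u - 12*c^2 - c*u^2 + c*u - u^3 + u^2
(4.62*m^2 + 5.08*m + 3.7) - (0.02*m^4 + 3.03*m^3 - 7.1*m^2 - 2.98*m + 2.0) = -0.02*m^4 - 3.03*m^3 + 11.72*m^2 + 8.06*m + 1.7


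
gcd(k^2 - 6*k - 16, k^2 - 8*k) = k - 8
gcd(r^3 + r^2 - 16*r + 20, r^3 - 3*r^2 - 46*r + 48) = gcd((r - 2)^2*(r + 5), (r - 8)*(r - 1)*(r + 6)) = 1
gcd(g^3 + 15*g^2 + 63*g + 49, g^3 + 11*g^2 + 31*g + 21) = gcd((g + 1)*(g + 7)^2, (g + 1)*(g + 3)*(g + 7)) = g^2 + 8*g + 7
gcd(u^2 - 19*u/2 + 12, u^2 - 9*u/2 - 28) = u - 8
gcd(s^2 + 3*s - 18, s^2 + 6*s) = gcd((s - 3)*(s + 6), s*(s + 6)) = s + 6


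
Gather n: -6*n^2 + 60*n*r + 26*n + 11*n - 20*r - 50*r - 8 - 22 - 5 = -6*n^2 + n*(60*r + 37) - 70*r - 35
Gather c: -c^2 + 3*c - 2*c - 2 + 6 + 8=-c^2 + c + 12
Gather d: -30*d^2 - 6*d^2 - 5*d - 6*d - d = -36*d^2 - 12*d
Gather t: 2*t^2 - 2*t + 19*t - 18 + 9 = 2*t^2 + 17*t - 9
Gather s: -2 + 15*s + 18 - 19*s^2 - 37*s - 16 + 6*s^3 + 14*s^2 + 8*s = 6*s^3 - 5*s^2 - 14*s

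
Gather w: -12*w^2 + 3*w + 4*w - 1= -12*w^2 + 7*w - 1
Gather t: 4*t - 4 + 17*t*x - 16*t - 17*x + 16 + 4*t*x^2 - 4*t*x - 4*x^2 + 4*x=t*(4*x^2 + 13*x - 12) - 4*x^2 - 13*x + 12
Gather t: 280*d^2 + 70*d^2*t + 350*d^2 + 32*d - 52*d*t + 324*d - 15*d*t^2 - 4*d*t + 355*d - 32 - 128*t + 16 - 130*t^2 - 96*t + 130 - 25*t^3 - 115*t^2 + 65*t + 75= 630*d^2 + 711*d - 25*t^3 + t^2*(-15*d - 245) + t*(70*d^2 - 56*d - 159) + 189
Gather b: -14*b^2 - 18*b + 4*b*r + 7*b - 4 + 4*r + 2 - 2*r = -14*b^2 + b*(4*r - 11) + 2*r - 2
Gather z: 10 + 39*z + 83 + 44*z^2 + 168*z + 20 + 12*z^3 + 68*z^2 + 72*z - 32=12*z^3 + 112*z^2 + 279*z + 81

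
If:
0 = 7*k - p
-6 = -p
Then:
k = 6/7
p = 6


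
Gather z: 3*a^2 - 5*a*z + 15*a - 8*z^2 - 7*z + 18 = 3*a^2 + 15*a - 8*z^2 + z*(-5*a - 7) + 18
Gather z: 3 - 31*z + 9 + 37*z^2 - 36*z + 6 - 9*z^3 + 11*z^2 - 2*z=-9*z^3 + 48*z^2 - 69*z + 18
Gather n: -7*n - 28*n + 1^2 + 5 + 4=10 - 35*n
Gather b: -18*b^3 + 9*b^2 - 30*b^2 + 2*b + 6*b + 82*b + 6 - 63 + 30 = -18*b^3 - 21*b^2 + 90*b - 27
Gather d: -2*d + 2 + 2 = 4 - 2*d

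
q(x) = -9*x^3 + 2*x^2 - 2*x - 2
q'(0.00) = -2.00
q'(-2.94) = -247.14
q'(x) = -27*x^2 + 4*x - 2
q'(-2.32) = -156.60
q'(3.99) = -415.88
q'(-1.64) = -81.18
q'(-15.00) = -6137.00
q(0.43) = -3.21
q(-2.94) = 249.88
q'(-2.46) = -175.23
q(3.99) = -549.83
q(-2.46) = 149.01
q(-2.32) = 125.79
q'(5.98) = -943.61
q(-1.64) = 46.36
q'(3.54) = -326.19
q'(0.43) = -5.27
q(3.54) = -383.27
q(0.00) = -2.00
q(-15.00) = 30853.00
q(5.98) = -1867.06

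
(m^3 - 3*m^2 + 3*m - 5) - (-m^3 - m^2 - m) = 2*m^3 - 2*m^2 + 4*m - 5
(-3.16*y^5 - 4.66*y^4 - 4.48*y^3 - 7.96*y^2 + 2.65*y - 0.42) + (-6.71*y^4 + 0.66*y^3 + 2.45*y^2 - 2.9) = -3.16*y^5 - 11.37*y^4 - 3.82*y^3 - 5.51*y^2 + 2.65*y - 3.32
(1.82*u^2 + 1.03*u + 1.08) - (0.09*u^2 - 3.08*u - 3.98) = 1.73*u^2 + 4.11*u + 5.06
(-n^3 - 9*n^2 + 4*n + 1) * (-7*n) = 7*n^4 + 63*n^3 - 28*n^2 - 7*n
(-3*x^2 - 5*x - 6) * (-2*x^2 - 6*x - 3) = 6*x^4 + 28*x^3 + 51*x^2 + 51*x + 18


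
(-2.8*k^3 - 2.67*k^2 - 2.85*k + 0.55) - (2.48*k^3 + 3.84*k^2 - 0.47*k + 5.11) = -5.28*k^3 - 6.51*k^2 - 2.38*k - 4.56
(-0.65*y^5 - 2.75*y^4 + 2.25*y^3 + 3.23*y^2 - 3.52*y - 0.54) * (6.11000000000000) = -3.9715*y^5 - 16.8025*y^4 + 13.7475*y^3 + 19.7353*y^2 - 21.5072*y - 3.2994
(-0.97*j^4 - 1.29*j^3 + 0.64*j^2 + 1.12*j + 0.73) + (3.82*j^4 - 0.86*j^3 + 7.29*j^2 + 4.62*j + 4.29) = 2.85*j^4 - 2.15*j^3 + 7.93*j^2 + 5.74*j + 5.02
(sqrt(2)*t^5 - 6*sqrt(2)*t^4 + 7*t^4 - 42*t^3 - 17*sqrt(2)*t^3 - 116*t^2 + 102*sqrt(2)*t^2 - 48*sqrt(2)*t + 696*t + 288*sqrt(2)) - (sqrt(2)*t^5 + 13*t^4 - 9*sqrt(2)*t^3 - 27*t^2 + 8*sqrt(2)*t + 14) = -6*sqrt(2)*t^4 - 6*t^4 - 42*t^3 - 8*sqrt(2)*t^3 - 89*t^2 + 102*sqrt(2)*t^2 - 56*sqrt(2)*t + 696*t - 14 + 288*sqrt(2)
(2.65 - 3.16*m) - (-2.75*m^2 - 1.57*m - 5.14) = 2.75*m^2 - 1.59*m + 7.79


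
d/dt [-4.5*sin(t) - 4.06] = -4.5*cos(t)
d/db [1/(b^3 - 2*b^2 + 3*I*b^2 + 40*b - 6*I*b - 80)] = (-3*b^2 + 4*b - 6*I*b - 40 + 6*I)/(b^3 - 2*b^2 + 3*I*b^2 + 40*b - 6*I*b - 80)^2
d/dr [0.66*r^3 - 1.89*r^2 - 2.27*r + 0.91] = 1.98*r^2 - 3.78*r - 2.27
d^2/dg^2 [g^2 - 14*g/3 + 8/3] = 2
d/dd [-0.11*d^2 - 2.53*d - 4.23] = -0.22*d - 2.53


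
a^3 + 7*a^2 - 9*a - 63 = (a - 3)*(a + 3)*(a + 7)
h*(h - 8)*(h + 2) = h^3 - 6*h^2 - 16*h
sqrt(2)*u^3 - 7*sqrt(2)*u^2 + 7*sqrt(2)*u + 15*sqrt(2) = (u - 5)*(u - 3)*(sqrt(2)*u + sqrt(2))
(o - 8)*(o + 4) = o^2 - 4*o - 32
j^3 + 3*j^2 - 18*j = j*(j - 3)*(j + 6)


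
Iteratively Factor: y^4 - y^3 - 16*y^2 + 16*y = (y - 4)*(y^3 + 3*y^2 - 4*y) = y*(y - 4)*(y^2 + 3*y - 4) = y*(y - 4)*(y + 4)*(y - 1)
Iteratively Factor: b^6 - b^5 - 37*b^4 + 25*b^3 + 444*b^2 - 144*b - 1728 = (b + 4)*(b^5 - 5*b^4 - 17*b^3 + 93*b^2 + 72*b - 432) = (b - 3)*(b + 4)*(b^4 - 2*b^3 - 23*b^2 + 24*b + 144) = (b - 3)*(b + 3)*(b + 4)*(b^3 - 5*b^2 - 8*b + 48) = (b - 3)*(b + 3)^2*(b + 4)*(b^2 - 8*b + 16) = (b - 4)*(b - 3)*(b + 3)^2*(b + 4)*(b - 4)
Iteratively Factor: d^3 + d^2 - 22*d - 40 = (d + 4)*(d^2 - 3*d - 10) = (d + 2)*(d + 4)*(d - 5)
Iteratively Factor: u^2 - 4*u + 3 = (u - 1)*(u - 3)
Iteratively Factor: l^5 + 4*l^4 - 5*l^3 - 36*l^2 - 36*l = (l)*(l^4 + 4*l^3 - 5*l^2 - 36*l - 36) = l*(l + 3)*(l^3 + l^2 - 8*l - 12) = l*(l - 3)*(l + 3)*(l^2 + 4*l + 4) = l*(l - 3)*(l + 2)*(l + 3)*(l + 2)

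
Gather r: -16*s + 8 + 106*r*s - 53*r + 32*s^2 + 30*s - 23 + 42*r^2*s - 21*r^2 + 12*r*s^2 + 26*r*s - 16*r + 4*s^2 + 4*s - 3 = r^2*(42*s - 21) + r*(12*s^2 + 132*s - 69) + 36*s^2 + 18*s - 18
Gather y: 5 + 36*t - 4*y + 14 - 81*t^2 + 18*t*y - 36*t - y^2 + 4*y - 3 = -81*t^2 + 18*t*y - y^2 + 16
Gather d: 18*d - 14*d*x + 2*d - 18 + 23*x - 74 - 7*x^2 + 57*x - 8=d*(20 - 14*x) - 7*x^2 + 80*x - 100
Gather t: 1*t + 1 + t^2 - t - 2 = t^2 - 1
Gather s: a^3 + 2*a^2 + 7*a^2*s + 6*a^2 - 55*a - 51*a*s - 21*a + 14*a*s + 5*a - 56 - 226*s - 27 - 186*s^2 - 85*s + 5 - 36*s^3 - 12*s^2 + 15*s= a^3 + 8*a^2 - 71*a - 36*s^3 - 198*s^2 + s*(7*a^2 - 37*a - 296) - 78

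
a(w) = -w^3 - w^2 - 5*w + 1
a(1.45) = -11.40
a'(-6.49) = -118.38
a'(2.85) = -35.07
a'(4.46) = -73.59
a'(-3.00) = -26.00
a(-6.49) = 264.69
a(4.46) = -129.91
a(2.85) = -44.52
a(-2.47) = 22.32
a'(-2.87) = -23.97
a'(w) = -3*w^2 - 2*w - 5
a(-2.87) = 30.75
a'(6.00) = -125.00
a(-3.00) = 34.00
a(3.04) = -51.54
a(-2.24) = 18.42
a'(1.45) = -14.21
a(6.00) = -281.00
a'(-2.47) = -18.36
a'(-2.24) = -15.57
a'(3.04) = -38.80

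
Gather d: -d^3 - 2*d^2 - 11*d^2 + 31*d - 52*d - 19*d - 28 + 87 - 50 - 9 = -d^3 - 13*d^2 - 40*d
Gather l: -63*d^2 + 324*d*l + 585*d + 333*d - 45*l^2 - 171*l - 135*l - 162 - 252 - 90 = -63*d^2 + 918*d - 45*l^2 + l*(324*d - 306) - 504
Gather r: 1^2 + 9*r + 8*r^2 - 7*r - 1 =8*r^2 + 2*r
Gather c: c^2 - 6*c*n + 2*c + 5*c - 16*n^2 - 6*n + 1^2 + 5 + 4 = c^2 + c*(7 - 6*n) - 16*n^2 - 6*n + 10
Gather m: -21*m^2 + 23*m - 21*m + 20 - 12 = -21*m^2 + 2*m + 8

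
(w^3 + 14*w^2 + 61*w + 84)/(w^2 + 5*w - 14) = (w^2 + 7*w + 12)/(w - 2)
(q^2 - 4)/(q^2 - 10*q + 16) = (q + 2)/(q - 8)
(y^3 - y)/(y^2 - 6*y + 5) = y*(y + 1)/(y - 5)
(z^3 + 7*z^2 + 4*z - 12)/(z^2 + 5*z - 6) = z + 2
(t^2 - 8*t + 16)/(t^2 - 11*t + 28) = (t - 4)/(t - 7)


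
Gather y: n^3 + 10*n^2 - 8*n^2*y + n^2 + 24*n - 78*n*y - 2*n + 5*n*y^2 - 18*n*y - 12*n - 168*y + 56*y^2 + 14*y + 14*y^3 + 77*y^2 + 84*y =n^3 + 11*n^2 + 10*n + 14*y^3 + y^2*(5*n + 133) + y*(-8*n^2 - 96*n - 70)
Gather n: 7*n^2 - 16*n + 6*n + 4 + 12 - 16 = 7*n^2 - 10*n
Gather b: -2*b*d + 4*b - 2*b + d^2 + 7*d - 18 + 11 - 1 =b*(2 - 2*d) + d^2 + 7*d - 8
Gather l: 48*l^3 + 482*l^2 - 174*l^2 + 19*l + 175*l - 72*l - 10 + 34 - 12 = 48*l^3 + 308*l^2 + 122*l + 12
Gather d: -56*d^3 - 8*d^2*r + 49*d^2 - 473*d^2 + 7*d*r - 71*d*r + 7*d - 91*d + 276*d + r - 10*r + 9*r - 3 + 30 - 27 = -56*d^3 + d^2*(-8*r - 424) + d*(192 - 64*r)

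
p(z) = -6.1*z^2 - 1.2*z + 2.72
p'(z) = -12.2*z - 1.2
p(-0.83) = -0.49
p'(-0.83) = 8.93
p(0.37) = 1.44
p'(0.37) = -5.71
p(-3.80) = -80.80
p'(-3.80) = 45.16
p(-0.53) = 1.64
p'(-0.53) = 5.27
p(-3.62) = -72.87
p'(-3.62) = 42.96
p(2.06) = -25.64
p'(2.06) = -26.33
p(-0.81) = -0.31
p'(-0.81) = 8.68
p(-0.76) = 0.11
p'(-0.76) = 8.07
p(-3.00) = -48.58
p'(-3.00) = 35.40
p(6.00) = -224.08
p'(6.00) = -74.40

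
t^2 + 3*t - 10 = (t - 2)*(t + 5)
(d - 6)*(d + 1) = d^2 - 5*d - 6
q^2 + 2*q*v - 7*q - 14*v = (q - 7)*(q + 2*v)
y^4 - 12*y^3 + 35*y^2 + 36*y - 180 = (y - 6)*(y - 5)*(y - 3)*(y + 2)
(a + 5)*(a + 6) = a^2 + 11*a + 30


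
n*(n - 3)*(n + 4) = n^3 + n^2 - 12*n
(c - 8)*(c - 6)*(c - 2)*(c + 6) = c^4 - 10*c^3 - 20*c^2 + 360*c - 576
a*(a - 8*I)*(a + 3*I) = a^3 - 5*I*a^2 + 24*a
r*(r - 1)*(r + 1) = r^3 - r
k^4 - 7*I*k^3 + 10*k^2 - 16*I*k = k*(k - 8*I)*(k - I)*(k + 2*I)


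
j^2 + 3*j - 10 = (j - 2)*(j + 5)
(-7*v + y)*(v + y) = -7*v^2 - 6*v*y + y^2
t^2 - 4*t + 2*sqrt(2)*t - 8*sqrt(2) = (t - 4)*(t + 2*sqrt(2))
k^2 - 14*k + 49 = (k - 7)^2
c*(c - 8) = c^2 - 8*c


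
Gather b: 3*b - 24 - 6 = 3*b - 30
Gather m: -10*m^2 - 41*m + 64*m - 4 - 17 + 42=-10*m^2 + 23*m + 21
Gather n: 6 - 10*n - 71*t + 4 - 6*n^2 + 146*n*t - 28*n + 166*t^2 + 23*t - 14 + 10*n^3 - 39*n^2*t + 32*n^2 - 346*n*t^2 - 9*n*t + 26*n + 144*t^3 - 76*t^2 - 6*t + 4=10*n^3 + n^2*(26 - 39*t) + n*(-346*t^2 + 137*t - 12) + 144*t^3 + 90*t^2 - 54*t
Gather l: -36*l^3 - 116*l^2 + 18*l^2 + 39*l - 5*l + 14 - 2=-36*l^3 - 98*l^2 + 34*l + 12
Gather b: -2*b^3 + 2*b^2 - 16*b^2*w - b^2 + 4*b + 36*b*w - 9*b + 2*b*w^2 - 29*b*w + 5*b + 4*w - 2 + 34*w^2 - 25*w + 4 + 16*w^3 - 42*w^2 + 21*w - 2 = -2*b^3 + b^2*(1 - 16*w) + b*(2*w^2 + 7*w) + 16*w^3 - 8*w^2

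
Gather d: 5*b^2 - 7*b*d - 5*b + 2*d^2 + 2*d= 5*b^2 - 5*b + 2*d^2 + d*(2 - 7*b)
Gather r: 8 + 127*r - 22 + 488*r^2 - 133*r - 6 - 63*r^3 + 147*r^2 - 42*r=-63*r^3 + 635*r^2 - 48*r - 20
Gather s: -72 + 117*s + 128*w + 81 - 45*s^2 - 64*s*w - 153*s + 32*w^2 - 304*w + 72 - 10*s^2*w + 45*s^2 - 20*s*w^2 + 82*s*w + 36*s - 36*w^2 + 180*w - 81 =-10*s^2*w + s*(-20*w^2 + 18*w) - 4*w^2 + 4*w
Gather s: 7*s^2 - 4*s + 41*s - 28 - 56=7*s^2 + 37*s - 84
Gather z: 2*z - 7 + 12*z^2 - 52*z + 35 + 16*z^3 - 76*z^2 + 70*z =16*z^3 - 64*z^2 + 20*z + 28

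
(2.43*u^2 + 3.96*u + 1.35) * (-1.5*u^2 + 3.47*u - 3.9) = -3.645*u^4 + 2.4921*u^3 + 2.2392*u^2 - 10.7595*u - 5.265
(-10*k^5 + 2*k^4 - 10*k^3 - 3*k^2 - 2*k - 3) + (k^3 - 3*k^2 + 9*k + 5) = -10*k^5 + 2*k^4 - 9*k^3 - 6*k^2 + 7*k + 2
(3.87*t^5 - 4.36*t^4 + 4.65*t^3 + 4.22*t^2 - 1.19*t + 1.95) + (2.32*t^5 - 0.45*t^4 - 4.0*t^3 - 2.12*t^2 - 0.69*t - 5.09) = 6.19*t^5 - 4.81*t^4 + 0.65*t^3 + 2.1*t^2 - 1.88*t - 3.14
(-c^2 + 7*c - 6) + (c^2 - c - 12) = 6*c - 18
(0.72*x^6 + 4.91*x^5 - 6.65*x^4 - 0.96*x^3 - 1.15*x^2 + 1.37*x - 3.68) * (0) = 0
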